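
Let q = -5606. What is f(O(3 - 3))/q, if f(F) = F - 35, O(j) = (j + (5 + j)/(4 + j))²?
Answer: 535/89696 ≈ 0.0059646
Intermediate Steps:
O(j) = (j + (5 + j)/(4 + j))²
f(F) = -35 + F
f(O(3 - 3))/q = (-35 + (5 + (3 - 3)² + 5*(3 - 3))²/(4 + (3 - 3))²)/(-5606) = (-35 + (5 + 0² + 5*0)²/(4 + 0)²)*(-1/5606) = (-35 + (5 + 0 + 0)²/4²)*(-1/5606) = (-35 + (1/16)*5²)*(-1/5606) = (-35 + (1/16)*25)*(-1/5606) = (-35 + 25/16)*(-1/5606) = -535/16*(-1/5606) = 535/89696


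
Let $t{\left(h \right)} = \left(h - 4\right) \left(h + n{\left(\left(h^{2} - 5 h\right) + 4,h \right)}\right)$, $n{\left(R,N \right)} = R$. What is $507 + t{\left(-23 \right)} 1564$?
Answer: $-26391993$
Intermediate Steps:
$t{\left(h \right)} = \left(-4 + h\right) \left(4 + h^{2} - 4 h\right)$ ($t{\left(h \right)} = \left(h - 4\right) \left(h + \left(\left(h^{2} - 5 h\right) + 4\right)\right) = \left(-4 + h\right) \left(h + \left(4 + h^{2} - 5 h\right)\right) = \left(-4 + h\right) \left(4 + h^{2} - 4 h\right)$)
$507 + t{\left(-23 \right)} 1564 = 507 + \left(-16 + \left(-23\right)^{3} - 8 \left(-23\right)^{2} + 20 \left(-23\right)\right) 1564 = 507 + \left(-16 - 12167 - 4232 - 460\right) 1564 = 507 - 26392500 = -26391993$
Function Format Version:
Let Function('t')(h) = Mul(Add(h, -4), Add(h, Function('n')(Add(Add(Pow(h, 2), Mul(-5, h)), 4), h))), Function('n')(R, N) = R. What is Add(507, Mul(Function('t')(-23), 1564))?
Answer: -26391993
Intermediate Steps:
Function('t')(h) = Mul(Add(-4, h), Add(4, Pow(h, 2), Mul(-4, h))) (Function('t')(h) = Mul(Add(h, -4), Add(h, Add(Add(Pow(h, 2), Mul(-5, h)), 4))) = Mul(Add(-4, h), Add(h, Add(4, Pow(h, 2), Mul(-5, h)))) = Mul(Add(-4, h), Add(4, Pow(h, 2), Mul(-4, h))))
Add(507, Mul(Function('t')(-23), 1564)) = Add(507, Mul(Add(-16, Pow(-23, 3), Mul(-8, Pow(-23, 2)), Mul(20, -23)), 1564)) = Add(507, Mul(Add(-16, -12167, Mul(-8, 529), -460), 1564)) = Add(507, Mul(Add(-16, -12167, -4232, -460), 1564)) = Add(507, Mul(-16875, 1564)) = Add(507, -26392500) = -26391993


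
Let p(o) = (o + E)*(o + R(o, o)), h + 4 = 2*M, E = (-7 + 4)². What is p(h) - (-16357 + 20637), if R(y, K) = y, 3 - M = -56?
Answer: 23764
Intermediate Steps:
M = 59 (M = 3 - 1*(-56) = 3 + 56 = 59)
E = 9 (E = (-3)² = 9)
h = 114 (h = -4 + 2*59 = -4 + 118 = 114)
p(o) = 2*o*(9 + o) (p(o) = (o + 9)*(o + o) = (9 + o)*(2*o) = 2*o*(9 + o))
p(h) - (-16357 + 20637) = 2*114*(9 + 114) - (-16357 + 20637) = 2*114*123 - 1*4280 = 28044 - 4280 = 23764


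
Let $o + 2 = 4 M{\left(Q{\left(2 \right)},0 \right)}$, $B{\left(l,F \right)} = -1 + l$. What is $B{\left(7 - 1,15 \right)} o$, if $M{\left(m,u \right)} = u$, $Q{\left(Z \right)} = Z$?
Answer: $-10$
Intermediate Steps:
$o = -2$ ($o = -2 + 4 \cdot 0 = -2 + 0 = -2$)
$B{\left(7 - 1,15 \right)} o = \left(-1 + \left(7 - 1\right)\right) \left(-2\right) = \left(-1 + 6\right) \left(-2\right) = 5 \left(-2\right) = -10$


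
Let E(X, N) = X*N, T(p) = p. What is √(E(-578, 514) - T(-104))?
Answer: 2*I*√74247 ≈ 544.97*I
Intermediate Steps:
E(X, N) = N*X
√(E(-578, 514) - T(-104)) = √(514*(-578) - 1*(-104)) = √(-297092 + 104) = √(-296988) = 2*I*√74247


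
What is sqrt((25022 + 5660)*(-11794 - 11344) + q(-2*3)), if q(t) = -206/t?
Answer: I*sqrt(6389280735)/3 ≈ 26644.0*I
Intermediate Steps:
sqrt((25022 + 5660)*(-11794 - 11344) + q(-2*3)) = sqrt((25022 + 5660)*(-11794 - 11344) - 206/((-2*3))) = sqrt(30682*(-23138) - 206/(-6)) = sqrt(-709920116 - 206*(-1/6)) = sqrt(-709920116 + 103/3) = sqrt(-2129760245/3) = I*sqrt(6389280735)/3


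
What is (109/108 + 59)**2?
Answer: 42003361/11664 ≈ 3601.1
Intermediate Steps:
(109/108 + 59)**2 = (6481/108)**2 = 42003361/11664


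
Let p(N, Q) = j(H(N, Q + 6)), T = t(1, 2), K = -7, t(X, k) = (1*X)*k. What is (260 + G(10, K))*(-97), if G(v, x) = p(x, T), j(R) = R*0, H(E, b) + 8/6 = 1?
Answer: -25220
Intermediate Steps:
t(X, k) = X*k
H(E, b) = -⅓ (H(E, b) = -4/3 + 1 = -⅓)
T = 2 (T = 1*2 = 2)
j(R) = 0
p(N, Q) = 0
G(v, x) = 0
(260 + G(10, K))*(-97) = (260 + 0)*(-97) = 260*(-97) = -25220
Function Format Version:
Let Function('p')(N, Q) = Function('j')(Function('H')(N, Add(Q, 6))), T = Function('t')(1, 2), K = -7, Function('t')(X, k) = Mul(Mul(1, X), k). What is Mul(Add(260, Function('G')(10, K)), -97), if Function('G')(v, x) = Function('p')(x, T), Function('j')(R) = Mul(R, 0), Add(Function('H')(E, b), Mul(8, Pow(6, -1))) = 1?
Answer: -25220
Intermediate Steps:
Function('t')(X, k) = Mul(X, k)
Function('H')(E, b) = Rational(-1, 3) (Function('H')(E, b) = Add(Rational(-4, 3), 1) = Rational(-1, 3))
T = 2 (T = Mul(1, 2) = 2)
Function('j')(R) = 0
Function('p')(N, Q) = 0
Function('G')(v, x) = 0
Mul(Add(260, Function('G')(10, K)), -97) = Mul(Add(260, 0), -97) = Mul(260, -97) = -25220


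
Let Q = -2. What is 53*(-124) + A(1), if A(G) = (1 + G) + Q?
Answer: -6572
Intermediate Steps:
A(G) = -1 + G (A(G) = (1 + G) - 2 = -1 + G)
53*(-124) + A(1) = 53*(-124) + (-1 + 1) = -6572 + 0 = -6572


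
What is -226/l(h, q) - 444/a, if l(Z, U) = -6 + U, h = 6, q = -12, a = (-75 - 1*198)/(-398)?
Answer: -519853/819 ≈ -634.74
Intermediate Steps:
a = 273/398 (a = (-75 - 198)*(-1/398) = -273*(-1/398) = 273/398 ≈ 0.68593)
-226/l(h, q) - 444/a = -226/(-6 - 12) - 444/273/398 = -226/(-18) - 444*398/273 = -226*(-1/18) - 58904/91 = 113/9 - 58904/91 = -519853/819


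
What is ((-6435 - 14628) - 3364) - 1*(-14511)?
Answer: -9916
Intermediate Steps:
((-6435 - 14628) - 3364) - 1*(-14511) = (-21063 - 3364) + 14511 = -24427 + 14511 = -9916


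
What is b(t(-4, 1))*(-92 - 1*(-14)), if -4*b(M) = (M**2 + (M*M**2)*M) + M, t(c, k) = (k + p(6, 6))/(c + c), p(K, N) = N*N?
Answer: 75770487/8192 ≈ 9249.3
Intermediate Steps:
p(K, N) = N**2
t(c, k) = (36 + k)/(2*c) (t(c, k) = (k + 6**2)/(c + c) = (k + 36)/((2*c)) = (36 + k)*(1/(2*c)) = (36 + k)/(2*c))
b(M) = -M/4 - M**2/4 - M**4/4 (b(M) = -((M**2 + (M*M**2)*M) + M)/4 = -((M**2 + M**3*M) + M)/4 = -((M**2 + M**4) + M)/4 = -(M + M**2 + M**4)/4 = -M/4 - M**2/4 - M**4/4)
b(t(-4, 1))*(-92 - 1*(-14)) = (-(1/2)*(36 + 1)/(-4)*(1 + (1/2)*(36 + 1)/(-4) + ((1/2)*(36 + 1)/(-4))**3)/4)*(-92 - 1*(-14)) = (-(1/2)*(-1/4)*37*(1 + (1/2)*(-1/4)*37 + ((1/2)*(-1/4)*37)**3)/4)*(-92 + 14) = -1/4*(-37/8)*(1 - 37/8 + (-37/8)**3)*(-78) = -1/4*(-37/8)*(1 - 37/8 - 50653/512)*(-78) = -1/4*(-37/8)*(-52509/512)*(-78) = -1942833/16384*(-78) = 75770487/8192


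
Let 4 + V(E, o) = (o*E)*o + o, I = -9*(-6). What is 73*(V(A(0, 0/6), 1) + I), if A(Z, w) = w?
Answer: 3723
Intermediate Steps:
I = 54
V(E, o) = -4 + o + E*o² (V(E, o) = -4 + ((o*E)*o + o) = -4 + ((E*o)*o + o) = -4 + (E*o² + o) = -4 + (o + E*o²) = -4 + o + E*o²)
73*(V(A(0, 0/6), 1) + I) = 73*((-4 + 1 + (0/6)*1²) + 54) = 73*((-4 + 1 + (0*(⅙))*1) + 54) = 73*((-4 + 1 + 0*1) + 54) = 73*((-4 + 1 + 0) + 54) = 73*(-3 + 54) = 73*51 = 3723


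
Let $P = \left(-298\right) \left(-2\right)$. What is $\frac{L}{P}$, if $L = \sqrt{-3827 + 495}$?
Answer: $\frac{7 i \sqrt{17}}{298} \approx 0.096851 i$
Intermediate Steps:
$L = 14 i \sqrt{17}$ ($L = \sqrt{-3332} = 14 i \sqrt{17} \approx 57.724 i$)
$P = 596$
$\frac{L}{P} = \frac{14 i \sqrt{17}}{596} = 14 i \sqrt{17} \cdot \frac{1}{596} = \frac{7 i \sqrt{17}}{298}$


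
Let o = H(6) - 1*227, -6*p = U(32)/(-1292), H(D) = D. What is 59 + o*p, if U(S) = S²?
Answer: 1699/57 ≈ 29.807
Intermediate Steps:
p = 128/969 (p = -32²/(6*(-1292)) = -512*(-1)/(3*1292) = -⅙*(-256/323) = 128/969 ≈ 0.13209)
o = -221 (o = 6 - 1*227 = 6 - 227 = -221)
59 + o*p = 59 - 221*128/969 = 59 - 1664/57 = 1699/57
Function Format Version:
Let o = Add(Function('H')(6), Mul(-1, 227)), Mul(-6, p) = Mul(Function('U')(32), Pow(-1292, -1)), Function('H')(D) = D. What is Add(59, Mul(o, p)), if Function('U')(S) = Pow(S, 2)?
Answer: Rational(1699, 57) ≈ 29.807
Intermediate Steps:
p = Rational(128, 969) (p = Mul(Rational(-1, 6), Mul(Pow(32, 2), Pow(-1292, -1))) = Mul(Rational(-1, 6), Mul(1024, Rational(-1, 1292))) = Mul(Rational(-1, 6), Rational(-256, 323)) = Rational(128, 969) ≈ 0.13209)
o = -221 (o = Add(6, Mul(-1, 227)) = Add(6, -227) = -221)
Add(59, Mul(o, p)) = Add(59, Mul(-221, Rational(128, 969))) = Add(59, Rational(-1664, 57)) = Rational(1699, 57)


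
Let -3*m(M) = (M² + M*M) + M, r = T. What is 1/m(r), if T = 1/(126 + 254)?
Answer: -216600/191 ≈ -1134.0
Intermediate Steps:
T = 1/380 ≈ 0.0026316
r = 1/380 ≈ 0.0026316
m(M) = -2*M²/3 - M/3 (m(M) = -((M² + M*M) + M)/3 = -((M² + M²) + M)/3 = -(2*M² + M)/3 = -(M + 2*M²)/3 = -2*M²/3 - M/3)
1/m(r) = 1/(-⅓*1/380*(1 + 2*(1/380))) = 1/(-⅓*1/380*(1 + 1/190)) = 1/(-⅓*1/380*191/190) = 1/(-191/216600) = -216600/191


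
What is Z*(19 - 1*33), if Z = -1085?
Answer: 15190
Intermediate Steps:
Z*(19 - 1*33) = -1085*(19 - 1*33) = -1085*(19 - 33) = -1085*(-14) = 15190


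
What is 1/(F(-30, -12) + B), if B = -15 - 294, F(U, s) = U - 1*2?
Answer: -1/341 ≈ -0.0029326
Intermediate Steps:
F(U, s) = -2 + U (F(U, s) = U - 2 = -2 + U)
B = -309
1/(F(-30, -12) + B) = 1/((-2 - 30) - 309) = 1/(-32 - 309) = 1/(-341) = -1/341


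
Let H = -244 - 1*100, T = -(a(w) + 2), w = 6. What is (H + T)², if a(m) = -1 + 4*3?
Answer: 127449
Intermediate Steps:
a(m) = 11 (a(m) = -1 + 12 = 11)
T = -13 (T = -(11 + 2) = -1*13 = -13)
H = -344 (H = -244 - 100 = -344)
(H + T)² = (-344 - 13)² = (-357)² = 127449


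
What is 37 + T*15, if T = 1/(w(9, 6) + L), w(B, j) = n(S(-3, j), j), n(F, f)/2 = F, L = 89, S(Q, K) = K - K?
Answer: 3308/89 ≈ 37.169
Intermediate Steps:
S(Q, K) = 0
n(F, f) = 2*F
w(B, j) = 0 (w(B, j) = 2*0 = 0)
T = 1/89 (T = 1/(0 + 89) = 1/89 ≈ 0.011236)
37 + T*15 = 37 + (1/89)*15 = 37 + 15/89 = 3308/89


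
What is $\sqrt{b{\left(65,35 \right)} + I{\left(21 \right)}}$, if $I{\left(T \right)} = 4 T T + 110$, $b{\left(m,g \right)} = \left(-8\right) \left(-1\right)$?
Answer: $\sqrt{1882} \approx 43.382$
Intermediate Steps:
$b{\left(m,g \right)} = 8$
$I{\left(T \right)} = 110 + 4 T^{2}$ ($I{\left(T \right)} = 4 T^{2} + 110 = 110 + 4 T^{2}$)
$\sqrt{b{\left(65,35 \right)} + I{\left(21 \right)}} = \sqrt{8 + \left(110 + 4 \cdot 21^{2}\right)} = \sqrt{8 + \left(110 + 4 \cdot 441\right)} = \sqrt{8 + \left(110 + 1764\right)} = \sqrt{8 + 1874} = \sqrt{1882}$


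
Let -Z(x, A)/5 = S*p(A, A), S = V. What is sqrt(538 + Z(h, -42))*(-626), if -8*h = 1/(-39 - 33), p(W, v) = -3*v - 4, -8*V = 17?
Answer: -313*sqrt(7337) ≈ -26810.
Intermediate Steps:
V = -17/8 (V = -1/8*17 = -17/8 ≈ -2.1250)
p(W, v) = -4 - 3*v
S = -17/8 ≈ -2.1250
h = 1/576 (h = -1/(8*(-39 - 33)) = -1/8/(-72) = -1/8*(-1/72) = 1/576 ≈ 0.0017361)
Z(x, A) = -85/2 - 255*A/8 (Z(x, A) = -(-85)*(-4 - 3*A)/8 = -5*(17/2 + 51*A/8) = -85/2 - 255*A/8)
sqrt(538 + Z(h, -42))*(-626) = sqrt(538 + (-85/2 - 255/8*(-42)))*(-626) = sqrt(538 + (-85/2 + 5355/4))*(-626) = sqrt(538 + 5185/4)*(-626) = sqrt(7337/4)*(-626) = (sqrt(7337)/2)*(-626) = -313*sqrt(7337)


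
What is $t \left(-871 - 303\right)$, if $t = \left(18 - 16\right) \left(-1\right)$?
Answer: $2348$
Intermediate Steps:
$t = -2$ ($t = 2 \left(-1\right) = -2$)
$t \left(-871 - 303\right) = - 2 \left(-871 - 303\right) = \left(-2\right) \left(-1174\right) = 2348$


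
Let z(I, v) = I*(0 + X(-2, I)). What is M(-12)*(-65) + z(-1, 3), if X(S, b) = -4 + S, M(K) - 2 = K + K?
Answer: 1436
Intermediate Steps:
M(K) = 2 + 2*K (M(K) = 2 + (K + K) = 2 + 2*K)
z(I, v) = -6*I (z(I, v) = I*(0 + (-4 - 2)) = I*(0 - 6) = I*(-6) = -6*I)
M(-12)*(-65) + z(-1, 3) = (2 + 2*(-12))*(-65) - 6*(-1) = (2 - 24)*(-65) + 6 = -22*(-65) + 6 = 1430 + 6 = 1436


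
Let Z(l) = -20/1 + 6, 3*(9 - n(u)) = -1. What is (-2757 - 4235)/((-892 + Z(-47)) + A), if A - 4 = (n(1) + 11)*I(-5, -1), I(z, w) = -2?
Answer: 5244/707 ≈ 7.4173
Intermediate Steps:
n(u) = 28/3 (n(u) = 9 - 1/3*(-1) = 9 + 1/3 = 28/3)
Z(l) = -14 (Z(l) = -20*1 + 6 = -20 + 6 = -14)
A = -110/3 (A = 4 + (28/3 + 11)*(-2) = 4 + (61/3)*(-2) = 4 - 122/3 = -110/3 ≈ -36.667)
(-2757 - 4235)/((-892 + Z(-47)) + A) = (-2757 - 4235)/((-892 - 14) - 110/3) = -6992/(-906 - 110/3) = -6992/(-2828/3) = -6992*(-3/2828) = 5244/707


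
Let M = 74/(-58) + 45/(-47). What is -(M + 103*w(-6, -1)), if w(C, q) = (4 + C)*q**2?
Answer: 283822/1363 ≈ 208.23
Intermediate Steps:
w(C, q) = q**2*(4 + C)
M = -3044/1363 (M = 74*(-1/58) + 45*(-1/47) = -37/29 - 45/47 = -3044/1363 ≈ -2.2333)
-(M + 103*w(-6, -1)) = -(-3044/1363 + 103*((-1)**2*(4 - 6))) = -(-3044/1363 + 103*(1*(-2))) = -(-3044/1363 + 103*(-2)) = -(-3044/1363 - 206) = -1*(-283822/1363) = 283822/1363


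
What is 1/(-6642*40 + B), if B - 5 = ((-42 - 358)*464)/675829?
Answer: -675829/179551055175 ≈ -3.7640e-6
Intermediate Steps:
B = 3193545/675829 (B = 5 + ((-42 - 358)*464)/675829 = 5 - 400*464*(1/675829) = 5 - 185600*1/675829 = 5 - 185600/675829 = 3193545/675829 ≈ 4.7254)
1/(-6642*40 + B) = 1/(-6642*40 + 3193545/675829) = 1/(-265680 + 3193545/675829) = 1/(-179551055175/675829) = -675829/179551055175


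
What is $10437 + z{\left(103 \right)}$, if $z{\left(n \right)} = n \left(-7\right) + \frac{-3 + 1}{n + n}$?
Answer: $\frac{1000747}{103} \approx 9716.0$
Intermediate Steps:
$z{\left(n \right)} = - \frac{1}{n} - 7 n$ ($z{\left(n \right)} = - 7 n - \frac{2}{2 n} = - 7 n - 2 \frac{1}{2 n} = - 7 n - \frac{1}{n} = - \frac{1}{n} - 7 n$)
$10437 + z{\left(103 \right)} = 10437 - \frac{74264}{103} = \frac{1000747}{103}$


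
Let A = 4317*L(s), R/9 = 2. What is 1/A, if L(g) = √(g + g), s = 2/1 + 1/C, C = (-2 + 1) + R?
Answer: √1190/302190 ≈ 0.00011415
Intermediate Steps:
R = 18 (R = 9*2 = 18)
C = 17 (C = (-2 + 1) + 18 = -1 + 18 = 17)
s = 35/17 (s = 2/1 + 1/17 = 2*1 + 1*(1/17) = 2 + 1/17 = 35/17 ≈ 2.0588)
L(g) = √2*√g (L(g) = √(2*g) = √2*√g)
A = 4317*√1190/17 (A = 4317*(√2*√(35/17)) = 4317*(√2*(√595/17)) = 4317*(√1190/17) = 4317*√1190/17 ≈ 8760.0)
1/A = 1/(4317*√1190/17) = √1190/302190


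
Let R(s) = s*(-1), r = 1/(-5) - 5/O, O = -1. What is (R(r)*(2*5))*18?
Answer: -864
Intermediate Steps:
r = 24/5 (r = 1/(-5) - 5/(-1) = 1*(-1/5) - 5*(-1) = -1/5 + 5 = 24/5 ≈ 4.8000)
R(s) = -s
(R(r)*(2*5))*18 = ((-1*24/5)*(2*5))*18 = -24/5*10*18 = -48*18 = -864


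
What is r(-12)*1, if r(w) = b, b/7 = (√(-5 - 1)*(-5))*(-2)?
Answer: 70*I*√6 ≈ 171.46*I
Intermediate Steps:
b = 70*I*√6 (b = 7*((√(-5 - 1)*(-5))*(-2)) = 7*((√(-6)*(-5))*(-2)) = 7*(((I*√6)*(-5))*(-2)) = 7*(-5*I*√6*(-2)) = 7*(10*I*√6) = 70*I*√6 ≈ 171.46*I)
r(w) = 70*I*√6
r(-12)*1 = (70*I*√6)*1 = 70*I*√6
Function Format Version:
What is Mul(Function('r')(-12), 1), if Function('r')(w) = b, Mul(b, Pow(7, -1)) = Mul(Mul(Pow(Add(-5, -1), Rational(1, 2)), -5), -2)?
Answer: Mul(70, I, Pow(6, Rational(1, 2))) ≈ Mul(171.46, I)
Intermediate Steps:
b = Mul(70, I, Pow(6, Rational(1, 2))) (b = Mul(7, Mul(Mul(Pow(Add(-5, -1), Rational(1, 2)), -5), -2)) = Mul(7, Mul(Mul(Pow(-6, Rational(1, 2)), -5), -2)) = Mul(7, Mul(Mul(Mul(I, Pow(6, Rational(1, 2))), -5), -2)) = Mul(7, Mul(Mul(-5, I, Pow(6, Rational(1, 2))), -2)) = Mul(7, Mul(10, I, Pow(6, Rational(1, 2)))) = Mul(70, I, Pow(6, Rational(1, 2))) ≈ Mul(171.46, I))
Function('r')(w) = Mul(70, I, Pow(6, Rational(1, 2)))
Mul(Function('r')(-12), 1) = Mul(Mul(70, I, Pow(6, Rational(1, 2))), 1) = Mul(70, I, Pow(6, Rational(1, 2)))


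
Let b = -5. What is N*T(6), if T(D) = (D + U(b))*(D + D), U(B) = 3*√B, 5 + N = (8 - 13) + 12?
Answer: 144 + 72*I*√5 ≈ 144.0 + 161.0*I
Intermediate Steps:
N = 2 (N = -5 + ((8 - 13) + 12) = -5 + (-5 + 12) = -5 + 7 = 2)
T(D) = 2*D*(D + 3*I*√5) (T(D) = (D + 3*√(-5))*(D + D) = (D + 3*(I*√5))*(2*D) = (D + 3*I*√5)*(2*D) = 2*D*(D + 3*I*√5))
N*T(6) = 2*(2*6*(6 + 3*I*√5)) = 2*(72 + 36*I*√5) = 144 + 72*I*√5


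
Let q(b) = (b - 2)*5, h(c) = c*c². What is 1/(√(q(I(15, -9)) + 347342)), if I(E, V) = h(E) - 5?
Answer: √364182/364182 ≈ 0.0016571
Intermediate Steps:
h(c) = c³
I(E, V) = -5 + E³ (I(E, V) = E³ - 5 = -5 + E³)
q(b) = -10 + 5*b (q(b) = (-2 + b)*5 = -10 + 5*b)
1/(√(q(I(15, -9)) + 347342)) = 1/(√((-10 + 5*(-5 + 15³)) + 347342)) = 1/(√((-10 + 5*(-5 + 3375)) + 347342)) = 1/(√((-10 + 5*3370) + 347342)) = 1/(√((-10 + 16850) + 347342)) = 1/(√(16840 + 347342)) = 1/(√364182) = √364182/364182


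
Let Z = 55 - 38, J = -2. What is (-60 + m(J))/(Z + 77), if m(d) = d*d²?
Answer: -34/47 ≈ -0.72340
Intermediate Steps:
m(d) = d³
Z = 17
(-60 + m(J))/(Z + 77) = (-60 + (-2)³)/(17 + 77) = (-60 - 8)/94 = -68*1/94 = -34/47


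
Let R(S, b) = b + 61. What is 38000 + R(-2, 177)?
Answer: 38238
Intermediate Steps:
R(S, b) = 61 + b
38000 + R(-2, 177) = 38000 + (61 + 177) = 38000 + 238 = 38238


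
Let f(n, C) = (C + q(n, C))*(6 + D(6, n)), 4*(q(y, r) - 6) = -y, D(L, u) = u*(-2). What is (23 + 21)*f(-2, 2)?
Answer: 3740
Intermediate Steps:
D(L, u) = -2*u
q(y, r) = 6 - y/4 (q(y, r) = 6 + (-y)/4 = 6 - y/4)
f(n, C) = (6 - 2*n)*(6 + C - n/4) (f(n, C) = (C + (6 - n/4))*(6 - 2*n) = (6 + C - n/4)*(6 - 2*n) = (6 - 2*n)*(6 + C - n/4))
(23 + 21)*f(-2, 2) = (23 + 21)*(36 + (½)*(-2)² + 6*2 - 27/2*(-2) - 2*2*(-2)) = 44*(36 + (½)*4 + 12 + 27 + 8) = 44*(36 + 2 + 12 + 27 + 8) = 44*85 = 3740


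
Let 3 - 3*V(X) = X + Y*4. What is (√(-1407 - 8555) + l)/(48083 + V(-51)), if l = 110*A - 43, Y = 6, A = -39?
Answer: -4333/48093 + I*√9962/48093 ≈ -0.090096 + 0.0020754*I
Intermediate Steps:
V(X) = -7 - X/3 (V(X) = 1 - (X + 6*4)/3 = 1 - (X + 24)/3 = 1 - (24 + X)/3 = 1 + (-8 - X/3) = -7 - X/3)
l = -4333 (l = 110*(-39) - 43 = -4290 - 43 = -4333)
(√(-1407 - 8555) + l)/(48083 + V(-51)) = (√(-1407 - 8555) - 4333)/(48083 + (-7 - ⅓*(-51))) = (√(-9962) - 4333)/(48083 + (-7 + 17)) = (I*√9962 - 4333)/(48083 + 10) = (-4333 + I*√9962)/48093 = (-4333 + I*√9962)*(1/48093) = -4333/48093 + I*√9962/48093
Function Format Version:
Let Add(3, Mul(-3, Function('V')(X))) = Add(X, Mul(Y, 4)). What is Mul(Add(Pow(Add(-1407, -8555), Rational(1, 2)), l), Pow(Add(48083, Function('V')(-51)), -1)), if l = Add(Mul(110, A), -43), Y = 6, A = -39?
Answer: Add(Rational(-4333, 48093), Mul(Rational(1, 48093), I, Pow(9962, Rational(1, 2)))) ≈ Add(-0.090096, Mul(0.0020754, I))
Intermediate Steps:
Function('V')(X) = Add(-7, Mul(Rational(-1, 3), X)) (Function('V')(X) = Add(1, Mul(Rational(-1, 3), Add(X, Mul(6, 4)))) = Add(1, Mul(Rational(-1, 3), Add(X, 24))) = Add(1, Mul(Rational(-1, 3), Add(24, X))) = Add(1, Add(-8, Mul(Rational(-1, 3), X))) = Add(-7, Mul(Rational(-1, 3), X)))
l = -4333 (l = Add(Mul(110, -39), -43) = Add(-4290, -43) = -4333)
Mul(Add(Pow(Add(-1407, -8555), Rational(1, 2)), l), Pow(Add(48083, Function('V')(-51)), -1)) = Mul(Add(Pow(Add(-1407, -8555), Rational(1, 2)), -4333), Pow(Add(48083, Add(-7, Mul(Rational(-1, 3), -51))), -1)) = Mul(Add(Pow(-9962, Rational(1, 2)), -4333), Pow(Add(48083, Add(-7, 17)), -1)) = Mul(Add(Mul(I, Pow(9962, Rational(1, 2))), -4333), Pow(Add(48083, 10), -1)) = Mul(Add(-4333, Mul(I, Pow(9962, Rational(1, 2)))), Pow(48093, -1)) = Mul(Add(-4333, Mul(I, Pow(9962, Rational(1, 2)))), Rational(1, 48093)) = Add(Rational(-4333, 48093), Mul(Rational(1, 48093), I, Pow(9962, Rational(1, 2))))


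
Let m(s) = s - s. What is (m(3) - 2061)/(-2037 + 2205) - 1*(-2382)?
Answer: 132705/56 ≈ 2369.7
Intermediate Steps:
m(s) = 0
(m(3) - 2061)/(-2037 + 2205) - 1*(-2382) = (0 - 2061)/(-2037 + 2205) - 1*(-2382) = -2061/168 + 2382 = -2061*1/168 + 2382 = -687/56 + 2382 = 132705/56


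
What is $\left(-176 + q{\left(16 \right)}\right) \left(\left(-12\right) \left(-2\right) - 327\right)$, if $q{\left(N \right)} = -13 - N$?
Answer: $62115$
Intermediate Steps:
$\left(-176 + q{\left(16 \right)}\right) \left(\left(-12\right) \left(-2\right) - 327\right) = \left(-176 - 29\right) \left(\left(-12\right) \left(-2\right) - 327\right) = \left(-176 - 29\right) \left(24 - 327\right) = \left(-176 - 29\right) \left(-303\right) = \left(-205\right) \left(-303\right) = 62115$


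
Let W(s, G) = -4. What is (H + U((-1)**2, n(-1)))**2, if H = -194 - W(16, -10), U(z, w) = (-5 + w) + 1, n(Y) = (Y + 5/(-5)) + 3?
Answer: 37249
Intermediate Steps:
n(Y) = 2 + Y (n(Y) = (Y + 5*(-1/5)) + 3 = (Y - 1) + 3 = (-1 + Y) + 3 = 2 + Y)
U(z, w) = -4 + w
H = -190 (H = -194 - 1*(-4) = -194 + 4 = -190)
(H + U((-1)**2, n(-1)))**2 = (-190 + (-4 + (2 - 1)))**2 = (-190 + (-4 + 1))**2 = (-190 - 3)**2 = (-193)**2 = 37249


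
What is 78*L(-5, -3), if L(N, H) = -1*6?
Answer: -468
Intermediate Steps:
L(N, H) = -6
78*L(-5, -3) = 78*(-6) = -468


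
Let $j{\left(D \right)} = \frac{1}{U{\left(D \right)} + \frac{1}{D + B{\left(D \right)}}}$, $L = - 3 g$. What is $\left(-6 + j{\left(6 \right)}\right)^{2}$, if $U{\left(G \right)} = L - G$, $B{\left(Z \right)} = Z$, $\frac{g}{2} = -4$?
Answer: $\frac{1664100}{47089} \approx 35.339$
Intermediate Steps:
$g = -8$ ($g = 2 \left(-4\right) = -8$)
$L = 24$ ($L = \left(-3\right) \left(-8\right) = 24$)
$U{\left(G \right)} = 24 - G$
$j{\left(D \right)} = \frac{1}{24 + \frac{1}{2 D} - D}$ ($j{\left(D \right)} = \frac{1}{\left(24 - D\right) + \frac{1}{D + D}} = \frac{1}{\left(24 - D\right) + \frac{1}{2 D}} = \frac{1}{24 + \frac{1}{2 D} - D}$)
$\left(-6 + j{\left(6 \right)}\right)^{2} = \left(-6 - \frac{12}{-1 + 2 \cdot 6 \left(-24 + 6\right)}\right)^{2} = \left(-6 - \frac{12}{-1 + 2 \cdot 6 \left(-18\right)}\right)^{2} = \left(-6 - \frac{12}{-1 - 216}\right)^{2} = \left(-6 - \frac{12}{-217}\right)^{2} = \left(-6 - 12 \left(- \frac{1}{217}\right)\right)^{2} = \left(-6 + \frac{12}{217}\right)^{2} = \left(- \frac{1290}{217}\right)^{2} = \frac{1664100}{47089}$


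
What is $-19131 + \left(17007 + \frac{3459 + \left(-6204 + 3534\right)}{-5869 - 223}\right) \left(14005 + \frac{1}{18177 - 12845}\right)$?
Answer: $\frac{7736110676190891}{32482544} \approx 2.3816 \cdot 10^{8}$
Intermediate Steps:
$-19131 + \left(17007 + \frac{3459 + \left(-6204 + 3534\right)}{-5869 - 223}\right) \left(14005 + \frac{1}{18177 - 12845}\right) = -19131 + \left(17007 + \frac{3459 - 2670}{-6092}\right) \left(14005 + \frac{1}{5332}\right) = -19131 + \left(17007 + 789 \left(- \frac{1}{6092}\right)\right) \left(14005 + \frac{1}{5332}\right) = -19131 + \left(17007 - \frac{789}{6092}\right) \frac{74674661}{5332} = -19131 + \frac{103605855}{6092} \cdot \frac{74674661}{5332} = -19131 + \frac{7736732099740155}{32482544} = \frac{7736110676190891}{32482544}$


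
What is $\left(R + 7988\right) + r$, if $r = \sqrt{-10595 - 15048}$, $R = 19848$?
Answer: $27836 + i \sqrt{25643} \approx 27836.0 + 160.13 i$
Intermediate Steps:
$r = i \sqrt{25643}$ ($r = \sqrt{-25643} = i \sqrt{25643} \approx 160.13 i$)
$\left(R + 7988\right) + r = \left(19848 + 7988\right) + i \sqrt{25643} = 27836 + i \sqrt{25643}$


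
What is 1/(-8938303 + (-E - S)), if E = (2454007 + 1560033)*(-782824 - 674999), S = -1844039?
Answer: 1/5851752740656 ≈ 1.7089e-13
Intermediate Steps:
E = -5851759834920 (E = 4014040*(-1457823) = -5851759834920)
1/(-8938303 + (-E - S)) = 1/(-8938303 + (-1*(-5851759834920) - 1*(-1844039))) = 1/(-8938303 + (5851759834920 + 1844039)) = 1/(-8938303 + 5851761678959) = 1/5851752740656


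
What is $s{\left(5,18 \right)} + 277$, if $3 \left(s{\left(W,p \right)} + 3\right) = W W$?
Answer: $\frac{847}{3} \approx 282.33$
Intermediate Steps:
$s{\left(W,p \right)} = -3 + \frac{W^{2}}{3}$ ($s{\left(W,p \right)} = -3 + \frac{W W}{3} = -3 + \frac{W^{2}}{3}$)
$s{\left(5,18 \right)} + 277 = \left(-3 + \frac{5^{2}}{3}\right) + 277 = \left(-3 + \frac{1}{3} \cdot 25\right) + 277 = \left(-3 + \frac{25}{3}\right) + 277 = \frac{16}{3} + 277 = \frac{847}{3}$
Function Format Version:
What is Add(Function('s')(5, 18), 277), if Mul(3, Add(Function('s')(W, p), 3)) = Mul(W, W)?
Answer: Rational(847, 3) ≈ 282.33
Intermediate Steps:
Function('s')(W, p) = Add(-3, Mul(Rational(1, 3), Pow(W, 2))) (Function('s')(W, p) = Add(-3, Mul(Rational(1, 3), Mul(W, W))) = Add(-3, Mul(Rational(1, 3), Pow(W, 2))))
Add(Function('s')(5, 18), 277) = Add(Add(-3, Mul(Rational(1, 3), Pow(5, 2))), 277) = Add(Add(-3, Mul(Rational(1, 3), 25)), 277) = Add(Add(-3, Rational(25, 3)), 277) = Add(Rational(16, 3), 277) = Rational(847, 3)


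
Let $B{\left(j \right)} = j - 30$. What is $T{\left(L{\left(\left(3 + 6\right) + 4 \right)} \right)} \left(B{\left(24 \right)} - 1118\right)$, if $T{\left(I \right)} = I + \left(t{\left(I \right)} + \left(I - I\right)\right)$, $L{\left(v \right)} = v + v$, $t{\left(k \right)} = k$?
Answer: $-58448$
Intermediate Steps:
$L{\left(v \right)} = 2 v$
$B{\left(j \right)} = -30 + j$ ($B{\left(j \right)} = j - 30 = -30 + j$)
$T{\left(I \right)} = 2 I$ ($T{\left(I \right)} = I + \left(I + \left(I - I\right)\right) = I + \left(I + 0\right) = I + I = 2 I$)
$T{\left(L{\left(\left(3 + 6\right) + 4 \right)} \right)} \left(B{\left(24 \right)} - 1118\right) = 2 \cdot 2 \left(\left(3 + 6\right) + 4\right) \left(\left(-30 + 24\right) - 1118\right) = 2 \cdot 2 \left(9 + 4\right) \left(-6 - 1118\right) = 2 \cdot 2 \cdot 13 \left(-1124\right) = 2 \cdot 26 \left(-1124\right) = 52 \left(-1124\right) = -58448$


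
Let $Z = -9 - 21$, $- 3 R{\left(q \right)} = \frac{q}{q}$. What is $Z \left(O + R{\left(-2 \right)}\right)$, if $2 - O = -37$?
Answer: $-1160$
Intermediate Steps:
$O = 39$ ($O = 2 - -37 = 2 + 37 = 39$)
$R{\left(q \right)} = - \frac{1}{3}$ ($R{\left(q \right)} = - \frac{q \frac{1}{q}}{3} = \left(- \frac{1}{3}\right) 1 = - \frac{1}{3}$)
$Z = -30$
$Z \left(O + R{\left(-2 \right)}\right) = - 30 \left(39 - \frac{1}{3}\right) = \left(-30\right) \frac{116}{3} = -1160$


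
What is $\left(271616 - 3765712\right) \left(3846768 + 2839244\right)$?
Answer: $-23361567785152$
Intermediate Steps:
$\left(271616 - 3765712\right) \left(3846768 + 2839244\right) = \left(-3494096\right) 6686012 = -23361567785152$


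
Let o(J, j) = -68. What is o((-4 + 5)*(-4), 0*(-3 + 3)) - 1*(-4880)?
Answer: 4812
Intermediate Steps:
o((-4 + 5)*(-4), 0*(-3 + 3)) - 1*(-4880) = -68 - 1*(-4880) = -68 + 4880 = 4812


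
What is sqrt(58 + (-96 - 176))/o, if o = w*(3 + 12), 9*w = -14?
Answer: -3*I*sqrt(214)/70 ≈ -0.62695*I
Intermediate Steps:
w = -14/9 (w = (1/9)*(-14) = -14/9 ≈ -1.5556)
o = -70/3 (o = -14*(3 + 12)/9 = -14/9*15 = -70/3 ≈ -23.333)
sqrt(58 + (-96 - 176))/o = sqrt(58 + (-96 - 176))/(-70/3) = sqrt(58 - 272)*(-3/70) = sqrt(-214)*(-3/70) = (I*sqrt(214))*(-3/70) = -3*I*sqrt(214)/70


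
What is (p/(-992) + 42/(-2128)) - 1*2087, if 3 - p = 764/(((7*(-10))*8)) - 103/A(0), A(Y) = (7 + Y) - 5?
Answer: -5507209319/2638720 ≈ -2087.1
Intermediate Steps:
A(Y) = 2 + Y
p = 7821/140 (p = 3 - (764/(((7*(-10))*8)) - 103/(2 + 0)) = 3 - (764/((-70*8)) - 103/2) = 3 - (764/(-560) - 103*½) = 3 - (764*(-1/560) - 103/2) = 3 - (-191/140 - 103/2) = 3 - 1*(-7401/140) = 3 + 7401/140 = 7821/140 ≈ 55.864)
(p/(-992) + 42/(-2128)) - 1*2087 = ((7821/140)/(-992) + 42/(-2128)) - 1*2087 = ((7821/140)*(-1/992) + 42*(-1/2128)) - 2087 = (-7821/138880 - 3/152) - 2087 = -200679/2638720 - 2087 = -5507209319/2638720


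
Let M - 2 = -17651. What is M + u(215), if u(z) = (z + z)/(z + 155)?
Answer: -652970/37 ≈ -17648.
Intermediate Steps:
u(z) = 2*z/(155 + z) (u(z) = (2*z)/(155 + z) = 2*z/(155 + z))
M = -17649 (M = 2 - 17651 = -17649)
M + u(215) = -17649 + 2*215/(155 + 215) = -17649 + 2*215/370 = -17649 + 2*215*(1/370) = -17649 + 43/37 = -652970/37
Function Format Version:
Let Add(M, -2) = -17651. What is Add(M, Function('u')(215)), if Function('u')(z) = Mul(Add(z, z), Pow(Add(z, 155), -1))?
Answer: Rational(-652970, 37) ≈ -17648.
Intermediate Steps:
Function('u')(z) = Mul(2, z, Pow(Add(155, z), -1)) (Function('u')(z) = Mul(Mul(2, z), Pow(Add(155, z), -1)) = Mul(2, z, Pow(Add(155, z), -1)))
M = -17649 (M = Add(2, -17651) = -17649)
Add(M, Function('u')(215)) = Add(-17649, Mul(2, 215, Pow(Add(155, 215), -1))) = Add(-17649, Mul(2, 215, Pow(370, -1))) = Add(-17649, Mul(2, 215, Rational(1, 370))) = Add(-17649, Rational(43, 37)) = Rational(-652970, 37)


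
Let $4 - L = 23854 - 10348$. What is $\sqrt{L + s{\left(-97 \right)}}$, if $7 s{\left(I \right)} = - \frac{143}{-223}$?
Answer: $\frac{3 i \sqrt{3655598191}}{1561} \approx 116.2 i$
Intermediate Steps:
$s{\left(I \right)} = \frac{143}{1561}$ ($s{\left(I \right)} = \frac{\left(-143\right) \frac{1}{-223}}{7} = \frac{\left(-143\right) \left(- \frac{1}{223}\right)}{7} = \frac{1}{7} \cdot \frac{143}{223} = \frac{143}{1561}$)
$L = -13502$ ($L = 4 - \left(23854 - 10348\right) = 4 - 13506 = -13502$)
$\sqrt{L + s{\left(-97 \right)}} = \sqrt{-13502 + \frac{143}{1561}} = \sqrt{- \frac{21076479}{1561}} = \frac{3 i \sqrt{3655598191}}{1561}$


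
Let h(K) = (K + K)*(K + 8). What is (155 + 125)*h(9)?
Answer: 85680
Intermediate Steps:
h(K) = 2*K*(8 + K) (h(K) = (2*K)*(8 + K) = 2*K*(8 + K))
(155 + 125)*h(9) = (155 + 125)*(2*9*(8 + 9)) = 280*(2*9*17) = 280*306 = 85680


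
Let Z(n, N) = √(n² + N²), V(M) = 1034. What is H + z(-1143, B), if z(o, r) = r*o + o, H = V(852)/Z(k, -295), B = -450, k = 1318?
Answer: 513207 + 1034*√1824149/1824149 ≈ 5.1321e+5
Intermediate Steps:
Z(n, N) = √(N² + n²)
H = 1034*√1824149/1824149 (H = 1034/(√((-295)² + 1318²)) = 1034/(√(87025 + 1737124)) = 1034/(√1824149) = 1034*(√1824149/1824149) = 1034*√1824149/1824149 ≈ 0.76558)
z(o, r) = o + o*r (z(o, r) = o*r + o = o + o*r)
H + z(-1143, B) = 1034*√1824149/1824149 - 1143*(1 - 450) = 1034*√1824149/1824149 - 1143*(-449) = 1034*√1824149/1824149 + 513207 = 513207 + 1034*√1824149/1824149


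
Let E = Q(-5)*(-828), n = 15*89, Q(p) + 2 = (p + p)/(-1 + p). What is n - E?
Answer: 1059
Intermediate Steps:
Q(p) = -2 + 2*p/(-1 + p) (Q(p) = -2 + (p + p)/(-1 + p) = -2 + (2*p)/(-1 + p) = -2 + 2*p/(-1 + p))
n = 1335
E = 276 (E = (2/(-1 - 5))*(-828) = (2/(-6))*(-828) = (2*(-1/6))*(-828) = -1/3*(-828) = 276)
n - E = 1335 - 1*276 = 1335 - 276 = 1059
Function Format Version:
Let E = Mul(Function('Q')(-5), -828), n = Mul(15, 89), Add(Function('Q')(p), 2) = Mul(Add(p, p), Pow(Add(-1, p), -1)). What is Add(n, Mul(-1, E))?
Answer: 1059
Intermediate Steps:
Function('Q')(p) = Add(-2, Mul(2, p, Pow(Add(-1, p), -1))) (Function('Q')(p) = Add(-2, Mul(Add(p, p), Pow(Add(-1, p), -1))) = Add(-2, Mul(Mul(2, p), Pow(Add(-1, p), -1))) = Add(-2, Mul(2, p, Pow(Add(-1, p), -1))))
n = 1335
E = 276 (E = Mul(Mul(2, Pow(Add(-1, -5), -1)), -828) = Mul(Mul(2, Pow(-6, -1)), -828) = Mul(Mul(2, Rational(-1, 6)), -828) = Mul(Rational(-1, 3), -828) = 276)
Add(n, Mul(-1, E)) = Add(1335, Mul(-1, 276)) = Add(1335, -276) = 1059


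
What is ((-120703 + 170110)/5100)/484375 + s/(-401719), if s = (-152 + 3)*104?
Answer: 12766603410211/330790489062500 ≈ 0.038594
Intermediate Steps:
s = -15496 (s = -149*104 = -15496)
((-120703 + 170110)/5100)/484375 + s/(-401719) = ((-120703 + 170110)/5100)/484375 - 15496/(-401719) = (49407*(1/5100))*(1/484375) - 15496*(-1/401719) = (16469/1700)*(1/484375) + 15496/401719 = 16469/823437500 + 15496/401719 = 12766603410211/330790489062500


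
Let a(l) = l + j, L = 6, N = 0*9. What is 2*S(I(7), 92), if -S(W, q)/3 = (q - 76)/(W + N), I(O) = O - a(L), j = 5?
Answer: 24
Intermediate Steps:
N = 0
a(l) = 5 + l (a(l) = l + 5 = 5 + l)
I(O) = -11 + O (I(O) = O - (5 + 6) = O - 1*11 = O - 11 = -11 + O)
S(W, q) = -3*(-76 + q)/W (S(W, q) = -3*(q - 76)/(W + 0) = -3*(-76 + q)/W)
2*S(I(7), 92) = 2*(3*(76 - 1*92)/(-11 + 7)) = 2*(3*(76 - 92)/(-4)) = 2*(3*(-¼)*(-16)) = 2*12 = 24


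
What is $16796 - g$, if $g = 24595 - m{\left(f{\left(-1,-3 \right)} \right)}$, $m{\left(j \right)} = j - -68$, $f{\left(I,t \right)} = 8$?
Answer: $-7723$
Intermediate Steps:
$m{\left(j \right)} = 68 + j$ ($m{\left(j \right)} = j + 68 = 68 + j$)
$g = 24519$ ($g = 24595 - \left(68 + 8\right) = 24595 - 76 = 24519$)
$16796 - g = 16796 - 24519 = -7723$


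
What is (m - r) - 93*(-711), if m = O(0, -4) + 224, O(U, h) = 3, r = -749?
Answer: 67099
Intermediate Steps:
m = 227 (m = 3 + 224 = 227)
(m - r) - 93*(-711) = (227 - 1*(-749)) - 93*(-711) = (227 + 749) + 66123 = 976 + 66123 = 67099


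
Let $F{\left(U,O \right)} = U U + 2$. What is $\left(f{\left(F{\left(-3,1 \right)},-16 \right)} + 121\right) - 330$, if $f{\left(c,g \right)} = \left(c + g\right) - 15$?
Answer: $-229$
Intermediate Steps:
$F{\left(U,O \right)} = 2 + U^{2}$ ($F{\left(U,O \right)} = U^{2} + 2 = 2 + U^{2}$)
$f{\left(c,g \right)} = -15 + c + g$
$\left(f{\left(F{\left(-3,1 \right)},-16 \right)} + 121\right) - 330 = \left(\left(-15 + \left(2 + \left(-3\right)^{2}\right) - 16\right) + 121\right) - 330 = \left(\left(-15 + \left(2 + 9\right) - 16\right) + 121\right) - 330 = \left(\left(-15 + 11 - 16\right) + 121\right) - 330 = \left(-20 + 121\right) - 330 = 101 - 330 = -229$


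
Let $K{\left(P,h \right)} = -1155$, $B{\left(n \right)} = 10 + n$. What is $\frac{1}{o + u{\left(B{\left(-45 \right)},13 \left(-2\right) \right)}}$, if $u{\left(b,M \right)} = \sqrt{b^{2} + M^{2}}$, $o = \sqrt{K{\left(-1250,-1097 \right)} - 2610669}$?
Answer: $\frac{1}{\sqrt{1901} + 4 i \sqrt{163239}} \approx 1.6681 \cdot 10^{-5} - 0.00061832 i$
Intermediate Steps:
$o = 4 i \sqrt{163239}$ ($o = \sqrt{-1155 - 2610669} = \sqrt{-2611824} = 4 i \sqrt{163239} \approx 1616.1 i$)
$u{\left(b,M \right)} = \sqrt{M^{2} + b^{2}}$
$\frac{1}{o + u{\left(B{\left(-45 \right)},13 \left(-2\right) \right)}} = \frac{1}{4 i \sqrt{163239} + \sqrt{\left(13 \left(-2\right)\right)^{2} + \left(10 - 45\right)^{2}}} = \frac{1}{4 i \sqrt{163239} + \sqrt{\left(-26\right)^{2} + \left(-35\right)^{2}}} = \frac{1}{4 i \sqrt{163239} + \sqrt{676 + 1225}} = \frac{1}{4 i \sqrt{163239} + \sqrt{1901}} = \frac{1}{\sqrt{1901} + 4 i \sqrt{163239}}$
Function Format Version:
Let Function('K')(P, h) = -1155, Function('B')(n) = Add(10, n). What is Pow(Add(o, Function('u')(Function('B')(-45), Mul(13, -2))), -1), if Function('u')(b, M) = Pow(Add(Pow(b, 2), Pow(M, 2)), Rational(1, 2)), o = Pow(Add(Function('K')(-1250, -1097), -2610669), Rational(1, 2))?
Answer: Pow(Add(Pow(1901, Rational(1, 2)), Mul(4, I, Pow(163239, Rational(1, 2)))), -1) ≈ Add(1.6681e-5, Mul(-0.00061832, I))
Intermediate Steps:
o = Mul(4, I, Pow(163239, Rational(1, 2))) (o = Pow(Add(-1155, -2610669), Rational(1, 2)) = Pow(-2611824, Rational(1, 2)) = Mul(4, I, Pow(163239, Rational(1, 2))) ≈ Mul(1616.1, I))
Function('u')(b, M) = Pow(Add(Pow(M, 2), Pow(b, 2)), Rational(1, 2))
Pow(Add(o, Function('u')(Function('B')(-45), Mul(13, -2))), -1) = Pow(Add(Mul(4, I, Pow(163239, Rational(1, 2))), Pow(Add(Pow(Mul(13, -2), 2), Pow(Add(10, -45), 2)), Rational(1, 2))), -1) = Pow(Add(Mul(4, I, Pow(163239, Rational(1, 2))), Pow(Add(Pow(-26, 2), Pow(-35, 2)), Rational(1, 2))), -1) = Pow(Add(Mul(4, I, Pow(163239, Rational(1, 2))), Pow(Add(676, 1225), Rational(1, 2))), -1) = Pow(Add(Mul(4, I, Pow(163239, Rational(1, 2))), Pow(1901, Rational(1, 2))), -1) = Pow(Add(Pow(1901, Rational(1, 2)), Mul(4, I, Pow(163239, Rational(1, 2)))), -1)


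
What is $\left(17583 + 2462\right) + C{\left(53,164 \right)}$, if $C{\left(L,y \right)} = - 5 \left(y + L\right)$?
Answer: $18960$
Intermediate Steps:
$C{\left(L,y \right)} = - 5 L - 5 y$ ($C{\left(L,y \right)} = - 5 \left(L + y\right) = - 5 L - 5 y$)
$\left(17583 + 2462\right) + C{\left(53,164 \right)} = \left(17583 + 2462\right) - 1085 = 20045 - 1085 = 18960$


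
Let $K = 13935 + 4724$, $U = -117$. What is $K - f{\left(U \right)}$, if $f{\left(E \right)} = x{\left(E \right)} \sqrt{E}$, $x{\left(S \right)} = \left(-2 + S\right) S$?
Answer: $18659 - 41769 i \sqrt{13} \approx 18659.0 - 1.506 \cdot 10^{5} i$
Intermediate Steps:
$x{\left(S \right)} = S \left(-2 + S\right)$
$K = 18659$
$f{\left(E \right)} = E^{\frac{3}{2}} \left(-2 + E\right)$ ($f{\left(E \right)} = E \left(-2 + E\right) \sqrt{E} = E^{\frac{3}{2}} \left(-2 + E\right)$)
$K - f{\left(U \right)} = 18659 - \left(-117\right)^{\frac{3}{2}} \left(-2 - 117\right) = 18659 - - 351 i \sqrt{13} \left(-119\right) = 18659 - 41769 i \sqrt{13}$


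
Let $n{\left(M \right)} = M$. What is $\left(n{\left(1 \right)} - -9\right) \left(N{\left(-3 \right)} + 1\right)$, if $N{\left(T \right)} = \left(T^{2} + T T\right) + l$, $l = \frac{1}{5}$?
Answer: $192$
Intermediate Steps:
$l = \frac{1}{5} \approx 0.2$
$N{\left(T \right)} = \frac{1}{5} + 2 T^{2}$ ($N{\left(T \right)} = \left(T^{2} + T T\right) + \frac{1}{5} = \left(T^{2} + T^{2}\right) + \frac{1}{5} = 2 T^{2} + \frac{1}{5} = \frac{1}{5} + 2 T^{2}$)
$\left(n{\left(1 \right)} - -9\right) \left(N{\left(-3 \right)} + 1\right) = \left(1 - -9\right) \left(\left(\frac{1}{5} + 2 \left(-3\right)^{2}\right) + 1\right) = \left(1 + 9\right) \left(\left(\frac{1}{5} + 2 \cdot 9\right) + 1\right) = 10 \left(\left(\frac{1}{5} + 18\right) + 1\right) = 10 \left(\frac{91}{5} + 1\right) = 10 \cdot \frac{96}{5} = 192$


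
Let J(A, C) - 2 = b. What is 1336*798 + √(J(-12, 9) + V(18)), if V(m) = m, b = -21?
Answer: 1066128 + I ≈ 1.0661e+6 + 1.0*I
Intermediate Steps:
J(A, C) = -19 (J(A, C) = 2 - 21 = -19)
1336*798 + √(J(-12, 9) + V(18)) = 1336*798 + √(-19 + 18) = 1066128 + √(-1) = 1066128 + I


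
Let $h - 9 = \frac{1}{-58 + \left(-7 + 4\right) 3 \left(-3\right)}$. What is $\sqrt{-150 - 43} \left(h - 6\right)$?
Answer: $\frac{92 i \sqrt{193}}{31} \approx 41.229 i$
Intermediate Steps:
$h = \frac{278}{31}$ ($h = 9 + \frac{1}{-58 + \left(-7 + 4\right) 3 \left(-3\right)} = 9 + \frac{1}{-58 - -27} = 9 + \frac{1}{-58 + 27} = 9 + \frac{1}{-31} = 9 - \frac{1}{31} = \frac{278}{31} \approx 8.9677$)
$\sqrt{-150 - 43} \left(h - 6\right) = \sqrt{-150 - 43} \left(\frac{278}{31} - 6\right) = \sqrt{-193} \cdot \frac{92}{31} = i \sqrt{193} \cdot \frac{92}{31} = \frac{92 i \sqrt{193}}{31}$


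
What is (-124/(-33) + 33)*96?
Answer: 38816/11 ≈ 3528.7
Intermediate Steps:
(-124/(-33) + 33)*96 = (-124*(-1/33) + 33)*96 = (124/33 + 33)*96 = (1213/33)*96 = 38816/11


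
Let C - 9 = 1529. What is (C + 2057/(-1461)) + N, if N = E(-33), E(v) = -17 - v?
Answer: 2268337/1461 ≈ 1552.6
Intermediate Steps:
C = 1538 (C = 9 + 1529 = 1538)
N = 16 (N = -17 - 1*(-33) = -17 + 33 = 16)
(C + 2057/(-1461)) + N = (1538 + 2057/(-1461)) + 16 = (1538 + 2057*(-1/1461)) + 16 = (1538 - 2057/1461) + 16 = 2244961/1461 + 16 = 2268337/1461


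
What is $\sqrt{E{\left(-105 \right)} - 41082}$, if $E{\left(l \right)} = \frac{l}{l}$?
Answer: $i \sqrt{41081} \approx 202.68 i$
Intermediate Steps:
$E{\left(l \right)} = 1$
$\sqrt{E{\left(-105 \right)} - 41082} = \sqrt{1 - 41082} = \sqrt{-41081} = i \sqrt{41081}$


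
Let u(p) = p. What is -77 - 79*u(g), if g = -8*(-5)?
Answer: -3237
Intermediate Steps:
g = 40
-77 - 79*u(g) = -77 - 79*40 = -77 - 3160 = -3237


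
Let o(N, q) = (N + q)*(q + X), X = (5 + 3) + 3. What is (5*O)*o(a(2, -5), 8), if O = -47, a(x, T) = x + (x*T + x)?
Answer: -8930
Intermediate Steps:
a(x, T) = 2*x + T*x (a(x, T) = x + (T*x + x) = x + (x + T*x) = 2*x + T*x)
X = 11 (X = 8 + 3 = 11)
o(N, q) = (11 + q)*(N + q) (o(N, q) = (N + q)*(q + 11) = (N + q)*(11 + q) = (11 + q)*(N + q))
(5*O)*o(a(2, -5), 8) = (5*(-47))*(8² + 11*(2*(2 - 5)) + 11*8 + (2*(2 - 5))*8) = -235*(64 + 11*(2*(-3)) + 88 + (2*(-3))*8) = -235*(64 + 11*(-6) + 88 - 6*8) = -235*(64 - 66 + 88 - 48) = -235*38 = -8930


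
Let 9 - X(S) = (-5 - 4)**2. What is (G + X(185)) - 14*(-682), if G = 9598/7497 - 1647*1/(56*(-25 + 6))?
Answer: 10801541777/1139544 ≈ 9478.8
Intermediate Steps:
X(S) = -72 (X(S) = 9 - (-5 - 4)**2 = 9 - 1*(-9)**2 = 9 - 1*81 = 9 - 81 = -72)
G = 3222833/1139544 (G = 9598*(1/7497) - 1647/(56*(-19)) = 9598/7497 - 1647/(-1064) = 9598/7497 - 1647*(-1/1064) = 9598/7497 + 1647/1064 = 3222833/1139544 ≈ 2.8282)
(G + X(185)) - 14*(-682) = (3222833/1139544 - 72) - 14*(-682) = -78824335/1139544 + 9548 = 10801541777/1139544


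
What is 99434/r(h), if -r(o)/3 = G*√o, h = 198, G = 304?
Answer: -49717*√22/30096 ≈ -7.7483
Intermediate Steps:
r(o) = -912*√o
99434/r(h) = 99434/((-2736*√22)) = 99434*(-√22/60192) = -49717*√22/30096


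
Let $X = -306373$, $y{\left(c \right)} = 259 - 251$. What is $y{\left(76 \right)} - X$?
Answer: $306381$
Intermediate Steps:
$y{\left(c \right)} = 8$ ($y{\left(c \right)} = 259 - 251 = 8$)
$y{\left(76 \right)} - X = 8 - -306373 = 8 + 306373 = 306381$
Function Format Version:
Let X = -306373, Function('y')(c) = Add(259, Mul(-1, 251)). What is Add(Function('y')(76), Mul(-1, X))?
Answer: 306381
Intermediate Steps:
Function('y')(c) = 8 (Function('y')(c) = Add(259, -251) = 8)
Add(Function('y')(76), Mul(-1, X)) = Add(8, Mul(-1, -306373)) = Add(8, 306373) = 306381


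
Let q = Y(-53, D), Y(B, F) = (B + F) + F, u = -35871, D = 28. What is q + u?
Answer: -35868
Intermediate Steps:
Y(B, F) = B + 2*F
q = 3 (q = -53 + 2*28 = -53 + 56 = 3)
q + u = 3 - 35871 = -35868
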